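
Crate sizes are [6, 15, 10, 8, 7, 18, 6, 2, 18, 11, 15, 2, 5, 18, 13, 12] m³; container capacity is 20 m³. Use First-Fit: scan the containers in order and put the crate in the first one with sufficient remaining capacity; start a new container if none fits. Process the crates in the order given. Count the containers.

10

container 1: place 6 m³, 14 m³ left
container 2: place 15 m³, 5 m³ left
container 1: place 10 m³, 4 m³ left
container 3: place 8 m³, 12 m³ left
container 3: place 7 m³, 5 m³ left
container 4: place 18 m³, 2 m³ left
container 5: place 6 m³, 14 m³ left
container 1: place 2 m³, 2 m³ left
container 6: place 18 m³, 2 m³ left
container 5: place 11 m³, 3 m³ left
container 7: place 15 m³, 5 m³ left
container 1: place 2 m³, 0 m³ left
container 2: place 5 m³, 0 m³ left
container 8: place 18 m³, 2 m³ left
container 9: place 13 m³, 7 m³ left
container 10: place 12 m³, 8 m³ left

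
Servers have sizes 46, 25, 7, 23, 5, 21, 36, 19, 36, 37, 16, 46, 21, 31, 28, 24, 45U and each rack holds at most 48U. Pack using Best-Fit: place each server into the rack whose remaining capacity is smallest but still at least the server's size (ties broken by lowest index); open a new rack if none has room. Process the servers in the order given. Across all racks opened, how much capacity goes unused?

110

rack 1: place 46U, 2U left
rack 2: place 25U, 23U left
rack 2: place 7U, 16U left
rack 3: place 23U, 25U left
rack 2: place 5U, 11U left
rack 3: place 21U, 4U left
rack 4: place 36U, 12U left
rack 5: place 19U, 29U left
rack 6: place 36U, 12U left
rack 7: place 37U, 11U left
rack 5: place 16U, 13U left
rack 8: place 46U, 2U left
rack 9: place 21U, 27U left
rack 10: place 31U, 17U left
rack 11: place 28U, 20U left
rack 9: place 24U, 3U left
rack 12: place 45U, 3U left
12 racks × 48U = 576U; used 466U; unused 110U.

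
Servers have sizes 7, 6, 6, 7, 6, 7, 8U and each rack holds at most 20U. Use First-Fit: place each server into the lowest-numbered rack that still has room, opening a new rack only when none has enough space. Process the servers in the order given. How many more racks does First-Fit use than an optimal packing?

First-Fit: [7,6,6] [7,6,7] [8] → 3 racks.
Total size 47U; any packing needs at least ⌈47/20⌉ = 3 racks.
So 3 is already optimal.

0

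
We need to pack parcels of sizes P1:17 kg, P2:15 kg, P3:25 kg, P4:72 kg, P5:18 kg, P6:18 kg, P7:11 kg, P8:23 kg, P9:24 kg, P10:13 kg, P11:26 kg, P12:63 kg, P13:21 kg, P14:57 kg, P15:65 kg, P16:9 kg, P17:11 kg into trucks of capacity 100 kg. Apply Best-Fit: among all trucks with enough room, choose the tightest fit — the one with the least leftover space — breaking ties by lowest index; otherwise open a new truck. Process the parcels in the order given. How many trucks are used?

P1 (17 kg) → truck 1 (remaining 83 kg)
P2 (15 kg) → truck 1 (remaining 68 kg)
P3 (25 kg) → truck 1 (remaining 43 kg)
P4 (72 kg) → truck 2 (remaining 28 kg)
P5 (18 kg) → truck 2 (remaining 10 kg)
P6 (18 kg) → truck 1 (remaining 25 kg)
P7 (11 kg) → truck 1 (remaining 14 kg)
P8 (23 kg) → truck 3 (remaining 77 kg)
P9 (24 kg) → truck 3 (remaining 53 kg)
P10 (13 kg) → truck 1 (remaining 1 kg)
P11 (26 kg) → truck 3 (remaining 27 kg)
P12 (63 kg) → truck 4 (remaining 37 kg)
P13 (21 kg) → truck 3 (remaining 6 kg)
P14 (57 kg) → truck 5 (remaining 43 kg)
P15 (65 kg) → truck 6 (remaining 35 kg)
P16 (9 kg) → truck 2 (remaining 1 kg)
P17 (11 kg) → truck 6 (remaining 24 kg)
Final trucks: [17,15,25,18,11,13] [72,18,9] [23,24,26,21] [63] [57] [65,11].

6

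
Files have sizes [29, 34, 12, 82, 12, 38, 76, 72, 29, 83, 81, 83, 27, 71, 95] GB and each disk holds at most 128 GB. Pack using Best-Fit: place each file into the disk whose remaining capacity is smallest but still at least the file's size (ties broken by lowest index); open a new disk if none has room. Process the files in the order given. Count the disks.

9

29 GB → disk 1 (remaining 99 GB)
34 GB → disk 1 (remaining 65 GB)
12 GB → disk 1 (remaining 53 GB)
82 GB → disk 2 (remaining 46 GB)
12 GB → disk 2 (remaining 34 GB)
38 GB → disk 1 (remaining 15 GB)
76 GB → disk 3 (remaining 52 GB)
72 GB → disk 4 (remaining 56 GB)
29 GB → disk 2 (remaining 5 GB)
83 GB → disk 5 (remaining 45 GB)
81 GB → disk 6 (remaining 47 GB)
83 GB → disk 7 (remaining 45 GB)
27 GB → disk 5 (remaining 18 GB)
71 GB → disk 8 (remaining 57 GB)
95 GB → disk 9 (remaining 33 GB)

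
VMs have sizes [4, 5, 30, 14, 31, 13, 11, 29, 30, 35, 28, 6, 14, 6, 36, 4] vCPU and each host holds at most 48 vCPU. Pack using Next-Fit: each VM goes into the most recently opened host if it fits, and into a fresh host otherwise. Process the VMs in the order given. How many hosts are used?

8

host 1: place 4 vCPU, 44 vCPU left
host 1: place 5 vCPU, 39 vCPU left
host 1: place 30 vCPU, 9 vCPU left
host 2: place 14 vCPU, 34 vCPU left
host 2: place 31 vCPU, 3 vCPU left
host 3: place 13 vCPU, 35 vCPU left
host 3: place 11 vCPU, 24 vCPU left
host 4: place 29 vCPU, 19 vCPU left
host 5: place 30 vCPU, 18 vCPU left
host 6: place 35 vCPU, 13 vCPU left
host 7: place 28 vCPU, 20 vCPU left
host 7: place 6 vCPU, 14 vCPU left
host 7: place 14 vCPU, 0 vCPU left
host 8: place 6 vCPU, 42 vCPU left
host 8: place 36 vCPU, 6 vCPU left
host 8: place 4 vCPU, 2 vCPU left
Final hosts: [4,5,30] [14,31] [13,11] [29] [30] [35] [28,6,14] [6,36,4].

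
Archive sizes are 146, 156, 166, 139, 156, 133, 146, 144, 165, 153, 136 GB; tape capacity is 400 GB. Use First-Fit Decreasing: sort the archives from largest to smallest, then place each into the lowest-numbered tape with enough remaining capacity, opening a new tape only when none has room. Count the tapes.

Sorted descending: 166, 165, 156, 156, 153, 146, 146, 144, 139, 136, 133.
tape 1: place 166 GB, 234 GB left
tape 1: place 165 GB, 69 GB left
tape 2: place 156 GB, 244 GB left
tape 2: place 156 GB, 88 GB left
tape 3: place 153 GB, 247 GB left
tape 3: place 146 GB, 101 GB left
tape 4: place 146 GB, 254 GB left
tape 4: place 144 GB, 110 GB left
tape 5: place 139 GB, 261 GB left
tape 5: place 136 GB, 125 GB left
tape 6: place 133 GB, 267 GB left
Final tapes: [166,165] [156,156] [153,146] [146,144] [139,136] [133].

6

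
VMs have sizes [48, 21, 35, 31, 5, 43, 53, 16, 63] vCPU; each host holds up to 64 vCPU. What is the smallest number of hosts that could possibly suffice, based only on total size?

Total size = 48 + 21 + 35 + 31 + 5 + 43 + 53 + 16 + 63 = 315 vCPU.
⌈315 / 64⌉ = 5.

5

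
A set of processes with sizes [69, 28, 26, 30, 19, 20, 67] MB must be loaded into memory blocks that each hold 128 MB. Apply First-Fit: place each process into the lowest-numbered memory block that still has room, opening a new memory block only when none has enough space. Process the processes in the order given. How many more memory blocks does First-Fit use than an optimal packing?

First-Fit: [69,28,26] [30,19,20] [67] → 3 memory blocks.
Total size 259 MB; any packing needs at least ⌈259/128⌉ = 3 memory blocks.
So 3 is already optimal.

0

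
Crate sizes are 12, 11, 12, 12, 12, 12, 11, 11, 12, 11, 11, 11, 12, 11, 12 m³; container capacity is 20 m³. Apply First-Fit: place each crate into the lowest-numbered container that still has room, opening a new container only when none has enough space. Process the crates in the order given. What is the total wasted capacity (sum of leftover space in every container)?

127

Put 12 m³ in container 1; 8 m³ remain.
Put 11 m³ in container 2; 9 m³ remain.
Put 12 m³ in container 3; 8 m³ remain.
Put 12 m³ in container 4; 8 m³ remain.
Put 12 m³ in container 5; 8 m³ remain.
Put 12 m³ in container 6; 8 m³ remain.
Put 11 m³ in container 7; 9 m³ remain.
Put 11 m³ in container 8; 9 m³ remain.
Put 12 m³ in container 9; 8 m³ remain.
Put 11 m³ in container 10; 9 m³ remain.
Put 11 m³ in container 11; 9 m³ remain.
Put 11 m³ in container 12; 9 m³ remain.
Put 12 m³ in container 13; 8 m³ remain.
Put 11 m³ in container 14; 9 m³ remain.
Put 12 m³ in container 15; 8 m³ remain.
15 containers × 20 m³ = 300 m³; used 173 m³; unused 127 m³.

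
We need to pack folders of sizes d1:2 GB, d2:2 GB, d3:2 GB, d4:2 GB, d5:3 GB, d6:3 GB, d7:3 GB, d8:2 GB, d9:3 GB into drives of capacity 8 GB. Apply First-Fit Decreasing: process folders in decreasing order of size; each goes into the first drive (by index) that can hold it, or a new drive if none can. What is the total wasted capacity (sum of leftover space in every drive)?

Sorted descending: 3, 3, 3, 3, 2, 2, 2, 2, 2.
drive 1: place 3 GB, 5 GB left
drive 1: place 3 GB, 2 GB left
drive 2: place 3 GB, 5 GB left
drive 2: place 3 GB, 2 GB left
drive 1: place 2 GB, 0 GB left
drive 2: place 2 GB, 0 GB left
drive 3: place 2 GB, 6 GB left
drive 3: place 2 GB, 4 GB left
drive 3: place 2 GB, 2 GB left
3 drives × 8 GB = 24 GB; used 22 GB; unused 2 GB.

2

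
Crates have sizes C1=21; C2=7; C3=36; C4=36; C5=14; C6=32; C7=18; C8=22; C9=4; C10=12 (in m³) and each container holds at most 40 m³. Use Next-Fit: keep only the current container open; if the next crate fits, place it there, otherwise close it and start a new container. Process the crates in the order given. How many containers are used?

container 1: place C1 (21 m³), 19 m³ left
container 1: place C2 (7 m³), 12 m³ left
container 2: place C3 (36 m³), 4 m³ left
container 3: place C4 (36 m³), 4 m³ left
container 4: place C5 (14 m³), 26 m³ left
container 5: place C6 (32 m³), 8 m³ left
container 6: place C7 (18 m³), 22 m³ left
container 6: place C8 (22 m³), 0 m³ left
container 7: place C9 (4 m³), 36 m³ left
container 7: place C10 (12 m³), 24 m³ left

7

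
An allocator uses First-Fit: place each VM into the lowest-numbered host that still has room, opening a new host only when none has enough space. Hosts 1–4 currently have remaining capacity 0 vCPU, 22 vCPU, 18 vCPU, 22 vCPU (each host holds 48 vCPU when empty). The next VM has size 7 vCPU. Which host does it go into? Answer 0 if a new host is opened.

Hosts with room: host 2 (22 vCPU), host 3 (18 vCPU), host 4 (22 vCPU).
The first with room is host 2.

2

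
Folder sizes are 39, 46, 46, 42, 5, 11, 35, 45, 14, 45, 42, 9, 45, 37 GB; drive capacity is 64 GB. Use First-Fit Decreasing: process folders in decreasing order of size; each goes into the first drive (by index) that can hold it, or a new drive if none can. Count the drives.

10

Sorted descending: 46, 46, 45, 45, 45, 42, 42, 39, 37, 35, 14, 11, 9, 5.
drive 1: place 46 GB, 18 GB left
drive 2: place 46 GB, 18 GB left
drive 3: place 45 GB, 19 GB left
drive 4: place 45 GB, 19 GB left
drive 5: place 45 GB, 19 GB left
drive 6: place 42 GB, 22 GB left
drive 7: place 42 GB, 22 GB left
drive 8: place 39 GB, 25 GB left
drive 9: place 37 GB, 27 GB left
drive 10: place 35 GB, 29 GB left
drive 1: place 14 GB, 4 GB left
drive 2: place 11 GB, 7 GB left
drive 3: place 9 GB, 10 GB left
drive 2: place 5 GB, 2 GB left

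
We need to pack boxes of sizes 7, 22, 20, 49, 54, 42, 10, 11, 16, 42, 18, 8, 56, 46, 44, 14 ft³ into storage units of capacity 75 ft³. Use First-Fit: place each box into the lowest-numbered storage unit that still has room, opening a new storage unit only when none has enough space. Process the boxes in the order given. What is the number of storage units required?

8 storage units

Put 7 ft³ in storage unit 1; 68 ft³ remain.
Put 22 ft³ in storage unit 1; 46 ft³ remain.
Put 20 ft³ in storage unit 1; 26 ft³ remain.
Put 49 ft³ in storage unit 2; 26 ft³ remain.
Put 54 ft³ in storage unit 3; 21 ft³ remain.
Put 42 ft³ in storage unit 4; 33 ft³ remain.
Put 10 ft³ in storage unit 1; 16 ft³ remain.
Put 11 ft³ in storage unit 1; 5 ft³ remain.
Put 16 ft³ in storage unit 2; 10 ft³ remain.
Put 42 ft³ in storage unit 5; 33 ft³ remain.
Put 18 ft³ in storage unit 3; 3 ft³ remain.
Put 8 ft³ in storage unit 2; 2 ft³ remain.
Put 56 ft³ in storage unit 6; 19 ft³ remain.
Put 46 ft³ in storage unit 7; 29 ft³ remain.
Put 44 ft³ in storage unit 8; 31 ft³ remain.
Put 14 ft³ in storage unit 4; 19 ft³ remain.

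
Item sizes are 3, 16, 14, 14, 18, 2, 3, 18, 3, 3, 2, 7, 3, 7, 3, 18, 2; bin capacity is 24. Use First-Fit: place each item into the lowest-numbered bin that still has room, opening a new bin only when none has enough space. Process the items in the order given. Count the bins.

7

3 → bin 1 (remaining 21)
16 → bin 1 (remaining 5)
14 → bin 2 (remaining 10)
14 → bin 3 (remaining 10)
18 → bin 4 (remaining 6)
2 → bin 1 (remaining 3)
3 → bin 1 (remaining 0)
18 → bin 5 (remaining 6)
3 → bin 2 (remaining 7)
3 → bin 2 (remaining 4)
2 → bin 2 (remaining 2)
7 → bin 3 (remaining 3)
3 → bin 3 (remaining 0)
7 → bin 6 (remaining 17)
3 → bin 4 (remaining 3)
18 → bin 7 (remaining 6)
2 → bin 2 (remaining 0)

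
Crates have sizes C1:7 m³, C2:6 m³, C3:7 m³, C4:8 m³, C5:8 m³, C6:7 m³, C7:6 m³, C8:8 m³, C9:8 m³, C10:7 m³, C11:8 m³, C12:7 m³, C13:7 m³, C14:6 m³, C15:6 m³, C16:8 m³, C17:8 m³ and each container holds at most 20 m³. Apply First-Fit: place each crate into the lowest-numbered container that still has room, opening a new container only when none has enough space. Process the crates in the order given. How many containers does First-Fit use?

Put C1 (7 m³) in container 1; 13 m³ remain.
Put C2 (6 m³) in container 1; 7 m³ remain.
Put C3 (7 m³) in container 1; 0 m³ remain.
Put C4 (8 m³) in container 2; 12 m³ remain.
Put C5 (8 m³) in container 2; 4 m³ remain.
Put C6 (7 m³) in container 3; 13 m³ remain.
Put C7 (6 m³) in container 3; 7 m³ remain.
Put C8 (8 m³) in container 4; 12 m³ remain.
Put C9 (8 m³) in container 4; 4 m³ remain.
Put C10 (7 m³) in container 3; 0 m³ remain.
Put C11 (8 m³) in container 5; 12 m³ remain.
Put C12 (7 m³) in container 5; 5 m³ remain.
Put C13 (7 m³) in container 6; 13 m³ remain.
Put C14 (6 m³) in container 6; 7 m³ remain.
Put C15 (6 m³) in container 6; 1 m³ remain.
Put C16 (8 m³) in container 7; 12 m³ remain.
Put C17 (8 m³) in container 7; 4 m³ remain.
Final containers: [7,6,7] [8,8] [7,6,7] [8,8] [8,7] [7,6,6] [8,8].

7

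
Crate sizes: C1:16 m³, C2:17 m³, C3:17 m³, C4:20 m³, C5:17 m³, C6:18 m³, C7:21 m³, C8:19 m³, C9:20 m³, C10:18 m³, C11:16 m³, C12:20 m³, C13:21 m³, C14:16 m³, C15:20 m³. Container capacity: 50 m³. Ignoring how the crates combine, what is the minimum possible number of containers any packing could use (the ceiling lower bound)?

Total size = 16 + 17 + 17 + 20 + 17 + 18 + 21 + 19 + 20 + 18 + 16 + 20 + 21 + 16 + 20 = 276 m³.
⌈276 / 50⌉ = 6.

6 containers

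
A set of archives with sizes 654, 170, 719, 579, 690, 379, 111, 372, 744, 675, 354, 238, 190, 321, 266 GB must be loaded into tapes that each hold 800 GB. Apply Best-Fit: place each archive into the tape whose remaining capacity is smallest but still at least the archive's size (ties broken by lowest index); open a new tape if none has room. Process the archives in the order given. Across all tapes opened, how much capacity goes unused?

738

Put 654 GB in tape 1; 146 GB remain.
Put 170 GB in tape 2; 630 GB remain.
Put 719 GB in tape 3; 81 GB remain.
Put 579 GB in tape 2; 51 GB remain.
Put 690 GB in tape 4; 110 GB remain.
Put 379 GB in tape 5; 421 GB remain.
Put 111 GB in tape 1; 35 GB remain.
Put 372 GB in tape 5; 49 GB remain.
Put 744 GB in tape 6; 56 GB remain.
Put 675 GB in tape 7; 125 GB remain.
Put 354 GB in tape 8; 446 GB remain.
Put 238 GB in tape 8; 208 GB remain.
Put 190 GB in tape 8; 18 GB remain.
Put 321 GB in tape 9; 479 GB remain.
Put 266 GB in tape 9; 213 GB remain.
9 tapes × 800 GB = 7200 GB; used 6462 GB; unused 738 GB.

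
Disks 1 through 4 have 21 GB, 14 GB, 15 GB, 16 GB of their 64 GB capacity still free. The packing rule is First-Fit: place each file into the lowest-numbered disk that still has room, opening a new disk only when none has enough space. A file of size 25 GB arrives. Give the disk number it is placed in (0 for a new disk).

0

No disk has ≥ 25 GB free, so a new disk is opened.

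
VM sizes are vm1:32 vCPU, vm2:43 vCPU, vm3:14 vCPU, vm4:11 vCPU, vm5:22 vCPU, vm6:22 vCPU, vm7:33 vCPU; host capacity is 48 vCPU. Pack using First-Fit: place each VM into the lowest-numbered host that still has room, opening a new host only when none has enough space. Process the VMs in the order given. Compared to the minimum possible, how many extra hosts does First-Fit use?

First-Fit: [32,14] [43] [11,22] [22] [33] → 5 hosts.
Total size 177 vCPU; any packing needs at least ⌈177/48⌉ = 4 hosts.
An optimal packing achieves that bound: [43] [33,14] [32,11] [22,22] → 4 hosts.
Excess: 5 − 4 = 1.

1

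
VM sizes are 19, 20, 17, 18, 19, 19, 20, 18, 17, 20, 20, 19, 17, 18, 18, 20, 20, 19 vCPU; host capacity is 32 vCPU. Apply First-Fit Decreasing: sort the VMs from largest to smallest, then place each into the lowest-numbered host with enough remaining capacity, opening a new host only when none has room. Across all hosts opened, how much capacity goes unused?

238

Sorted descending: 20, 20, 20, 20, 20, 20, 19, 19, 19, 19, 19, 18, 18, 18, 18, 17, 17, 17.
host 1: place 20 vCPU, 12 vCPU left
host 2: place 20 vCPU, 12 vCPU left
host 3: place 20 vCPU, 12 vCPU left
host 4: place 20 vCPU, 12 vCPU left
host 5: place 20 vCPU, 12 vCPU left
host 6: place 20 vCPU, 12 vCPU left
host 7: place 19 vCPU, 13 vCPU left
host 8: place 19 vCPU, 13 vCPU left
host 9: place 19 vCPU, 13 vCPU left
host 10: place 19 vCPU, 13 vCPU left
host 11: place 19 vCPU, 13 vCPU left
host 12: place 18 vCPU, 14 vCPU left
host 13: place 18 vCPU, 14 vCPU left
host 14: place 18 vCPU, 14 vCPU left
host 15: place 18 vCPU, 14 vCPU left
host 16: place 17 vCPU, 15 vCPU left
host 17: place 17 vCPU, 15 vCPU left
host 18: place 17 vCPU, 15 vCPU left
18 hosts × 32 vCPU = 576 vCPU; used 338 vCPU; unused 238 vCPU.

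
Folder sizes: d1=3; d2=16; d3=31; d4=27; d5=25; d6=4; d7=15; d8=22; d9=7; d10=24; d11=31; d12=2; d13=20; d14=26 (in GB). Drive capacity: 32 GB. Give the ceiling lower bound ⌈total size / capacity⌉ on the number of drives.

Total size = 3 + 16 + 31 + 27 + 25 + 4 + 15 + 22 + 7 + 24 + 31 + 2 + 20 + 26 = 253 GB.
⌈253 / 32⌉ = 8.

8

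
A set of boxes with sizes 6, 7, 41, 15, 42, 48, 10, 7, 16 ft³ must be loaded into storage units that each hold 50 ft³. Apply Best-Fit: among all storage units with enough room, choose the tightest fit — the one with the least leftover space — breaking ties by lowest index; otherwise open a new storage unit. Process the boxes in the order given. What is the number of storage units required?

5

6 ft³ → storage unit 1 (remaining 44 ft³)
7 ft³ → storage unit 1 (remaining 37 ft³)
41 ft³ → storage unit 2 (remaining 9 ft³)
15 ft³ → storage unit 1 (remaining 22 ft³)
42 ft³ → storage unit 3 (remaining 8 ft³)
48 ft³ → storage unit 4 (remaining 2 ft³)
10 ft³ → storage unit 1 (remaining 12 ft³)
7 ft³ → storage unit 3 (remaining 1 ft³)
16 ft³ → storage unit 5 (remaining 34 ft³)
Final storage units: [6,7,15,10] [41] [42,7] [48] [16].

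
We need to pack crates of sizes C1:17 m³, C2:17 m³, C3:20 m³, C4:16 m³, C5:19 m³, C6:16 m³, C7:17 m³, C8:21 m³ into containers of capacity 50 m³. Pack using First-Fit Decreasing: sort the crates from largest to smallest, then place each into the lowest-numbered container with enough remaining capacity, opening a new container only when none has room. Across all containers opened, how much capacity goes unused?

57

Sorted descending: 21, 20, 19, 17, 17, 17, 16, 16.
container 1: place 21 m³, 29 m³ left
container 1: place 20 m³, 9 m³ left
container 2: place 19 m³, 31 m³ left
container 2: place 17 m³, 14 m³ left
container 3: place 17 m³, 33 m³ left
container 3: place 17 m³, 16 m³ left
container 3: place 16 m³, 0 m³ left
container 4: place 16 m³, 34 m³ left
4 containers × 50 m³ = 200 m³; used 143 m³; unused 57 m³.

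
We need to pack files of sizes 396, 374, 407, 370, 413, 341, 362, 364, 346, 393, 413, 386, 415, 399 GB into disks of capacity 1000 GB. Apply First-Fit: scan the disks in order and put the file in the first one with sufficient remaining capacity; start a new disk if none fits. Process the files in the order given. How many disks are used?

7

396 GB → disk 1 (remaining 604 GB)
374 GB → disk 1 (remaining 230 GB)
407 GB → disk 2 (remaining 593 GB)
370 GB → disk 2 (remaining 223 GB)
413 GB → disk 3 (remaining 587 GB)
341 GB → disk 3 (remaining 246 GB)
362 GB → disk 4 (remaining 638 GB)
364 GB → disk 4 (remaining 274 GB)
346 GB → disk 5 (remaining 654 GB)
393 GB → disk 5 (remaining 261 GB)
413 GB → disk 6 (remaining 587 GB)
386 GB → disk 6 (remaining 201 GB)
415 GB → disk 7 (remaining 585 GB)
399 GB → disk 7 (remaining 186 GB)
Final disks: [396,374] [407,370] [413,341] [362,364] [346,393] [413,386] [415,399].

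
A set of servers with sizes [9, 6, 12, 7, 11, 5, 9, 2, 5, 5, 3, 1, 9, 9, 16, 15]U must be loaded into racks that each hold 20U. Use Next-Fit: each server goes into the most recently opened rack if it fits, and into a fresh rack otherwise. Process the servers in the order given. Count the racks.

8

rack 1: place 9U, 11U left
rack 1: place 6U, 5U left
rack 2: place 12U, 8U left
rack 2: place 7U, 1U left
rack 3: place 11U, 9U left
rack 3: place 5U, 4U left
rack 4: place 9U, 11U left
rack 4: place 2U, 9U left
rack 4: place 5U, 4U left
rack 5: place 5U, 15U left
rack 5: place 3U, 12U left
rack 5: place 1U, 11U left
rack 5: place 9U, 2U left
rack 6: place 9U, 11U left
rack 7: place 16U, 4U left
rack 8: place 15U, 5U left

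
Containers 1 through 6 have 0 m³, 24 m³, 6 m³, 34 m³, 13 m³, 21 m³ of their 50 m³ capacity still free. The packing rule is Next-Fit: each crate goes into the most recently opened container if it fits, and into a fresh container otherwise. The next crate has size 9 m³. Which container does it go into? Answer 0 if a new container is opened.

Next-Fit only looks at container 6, which has 21 m³ free.
9 m³ fits there.

6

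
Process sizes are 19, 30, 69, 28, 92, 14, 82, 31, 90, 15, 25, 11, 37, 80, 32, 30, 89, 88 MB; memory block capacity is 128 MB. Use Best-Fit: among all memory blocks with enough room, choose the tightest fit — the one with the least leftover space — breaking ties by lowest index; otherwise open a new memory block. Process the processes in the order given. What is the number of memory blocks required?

Put 19 MB in memory block 1; 109 MB remain.
Put 30 MB in memory block 1; 79 MB remain.
Put 69 MB in memory block 1; 10 MB remain.
Put 28 MB in memory block 2; 100 MB remain.
Put 92 MB in memory block 2; 8 MB remain.
Put 14 MB in memory block 3; 114 MB remain.
Put 82 MB in memory block 3; 32 MB remain.
Put 31 MB in memory block 3; 1 MB remain.
Put 90 MB in memory block 4; 38 MB remain.
Put 15 MB in memory block 4; 23 MB remain.
Put 25 MB in memory block 5; 103 MB remain.
Put 11 MB in memory block 4; 12 MB remain.
Put 37 MB in memory block 5; 66 MB remain.
Put 80 MB in memory block 6; 48 MB remain.
Put 32 MB in memory block 6; 16 MB remain.
Put 30 MB in memory block 5; 36 MB remain.
Put 89 MB in memory block 7; 39 MB remain.
Put 88 MB in memory block 8; 40 MB remain.
Final memory blocks: [19,30,69] [28,92] [14,82,31] [90,15,11] [25,37,30] [80,32] [89] [88].

8 memory blocks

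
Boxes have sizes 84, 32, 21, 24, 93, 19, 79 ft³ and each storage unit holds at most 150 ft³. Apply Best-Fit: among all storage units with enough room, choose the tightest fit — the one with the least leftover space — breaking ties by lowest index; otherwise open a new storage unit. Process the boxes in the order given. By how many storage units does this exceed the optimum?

0

Best-Fit: [84,32,21] [24,93,19] [79] → 3 storage units.
Total size 352 ft³; any packing needs at least ⌈352/150⌉ = 3 storage units.
So 3 is already optimal.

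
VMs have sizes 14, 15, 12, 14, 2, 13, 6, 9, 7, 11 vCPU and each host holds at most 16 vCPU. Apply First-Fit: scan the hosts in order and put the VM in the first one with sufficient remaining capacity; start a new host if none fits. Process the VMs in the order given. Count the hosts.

14 vCPU → host 1 (remaining 2 vCPU)
15 vCPU → host 2 (remaining 1 vCPU)
12 vCPU → host 3 (remaining 4 vCPU)
14 vCPU → host 4 (remaining 2 vCPU)
2 vCPU → host 1 (remaining 0 vCPU)
13 vCPU → host 5 (remaining 3 vCPU)
6 vCPU → host 6 (remaining 10 vCPU)
9 vCPU → host 6 (remaining 1 vCPU)
7 vCPU → host 7 (remaining 9 vCPU)
11 vCPU → host 8 (remaining 5 vCPU)
Final hosts: [14,2] [15] [12] [14] [13] [6,9] [7] [11].

8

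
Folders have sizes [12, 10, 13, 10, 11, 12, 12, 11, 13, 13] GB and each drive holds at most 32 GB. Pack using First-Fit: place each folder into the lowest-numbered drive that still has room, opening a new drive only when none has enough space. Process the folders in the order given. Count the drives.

5

Put 12 GB in drive 1; 20 GB remain.
Put 10 GB in drive 1; 10 GB remain.
Put 13 GB in drive 2; 19 GB remain.
Put 10 GB in drive 1; 0 GB remain.
Put 11 GB in drive 2; 8 GB remain.
Put 12 GB in drive 3; 20 GB remain.
Put 12 GB in drive 3; 8 GB remain.
Put 11 GB in drive 4; 21 GB remain.
Put 13 GB in drive 4; 8 GB remain.
Put 13 GB in drive 5; 19 GB remain.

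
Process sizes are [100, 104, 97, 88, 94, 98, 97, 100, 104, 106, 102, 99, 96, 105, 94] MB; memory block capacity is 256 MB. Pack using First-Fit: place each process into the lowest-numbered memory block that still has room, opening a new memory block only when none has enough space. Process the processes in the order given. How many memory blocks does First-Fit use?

8

100 MB → memory block 1 (remaining 156 MB)
104 MB → memory block 1 (remaining 52 MB)
97 MB → memory block 2 (remaining 159 MB)
88 MB → memory block 2 (remaining 71 MB)
94 MB → memory block 3 (remaining 162 MB)
98 MB → memory block 3 (remaining 64 MB)
97 MB → memory block 4 (remaining 159 MB)
100 MB → memory block 4 (remaining 59 MB)
104 MB → memory block 5 (remaining 152 MB)
106 MB → memory block 5 (remaining 46 MB)
102 MB → memory block 6 (remaining 154 MB)
99 MB → memory block 6 (remaining 55 MB)
96 MB → memory block 7 (remaining 160 MB)
105 MB → memory block 7 (remaining 55 MB)
94 MB → memory block 8 (remaining 162 MB)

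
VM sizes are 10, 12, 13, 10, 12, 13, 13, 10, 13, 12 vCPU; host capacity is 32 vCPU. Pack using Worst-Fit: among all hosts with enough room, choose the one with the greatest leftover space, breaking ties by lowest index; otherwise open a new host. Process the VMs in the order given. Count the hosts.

5

host 1: place 10 vCPU, 22 vCPU left
host 1: place 12 vCPU, 10 vCPU left
host 2: place 13 vCPU, 19 vCPU left
host 2: place 10 vCPU, 9 vCPU left
host 3: place 12 vCPU, 20 vCPU left
host 3: place 13 vCPU, 7 vCPU left
host 4: place 13 vCPU, 19 vCPU left
host 4: place 10 vCPU, 9 vCPU left
host 5: place 13 vCPU, 19 vCPU left
host 5: place 12 vCPU, 7 vCPU left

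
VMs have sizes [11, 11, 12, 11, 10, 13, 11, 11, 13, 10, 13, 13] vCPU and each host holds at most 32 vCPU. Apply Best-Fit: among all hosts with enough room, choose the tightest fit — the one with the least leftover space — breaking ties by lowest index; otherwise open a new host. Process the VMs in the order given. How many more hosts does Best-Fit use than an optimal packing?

Best-Fit: [11,11,10] [12,11] [13,11] [11,13] [10,13] [13] → 6 hosts.
Total size 139 vCPU; any packing needs at least ⌈139/32⌉ = 5 hosts.
An optimal packing achieves that bound: [13,13] [13,13] [12,11] [11,11,10] [11,11,10] → 5 hosts.
Excess: 6 − 5 = 1.

1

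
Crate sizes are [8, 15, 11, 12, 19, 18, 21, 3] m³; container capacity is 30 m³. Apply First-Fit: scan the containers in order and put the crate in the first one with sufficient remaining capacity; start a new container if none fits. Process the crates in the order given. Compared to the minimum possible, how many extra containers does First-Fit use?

1

First-Fit: [8,15,3] [11,12] [19] [18] [21] → 5 containers.
Total size 107 m³; any packing needs at least ⌈107/30⌉ = 4 containers.
An optimal packing achieves that bound: [21,8] [19,11] [18,12] [15,3] → 4 containers.
Excess: 5 − 4 = 1.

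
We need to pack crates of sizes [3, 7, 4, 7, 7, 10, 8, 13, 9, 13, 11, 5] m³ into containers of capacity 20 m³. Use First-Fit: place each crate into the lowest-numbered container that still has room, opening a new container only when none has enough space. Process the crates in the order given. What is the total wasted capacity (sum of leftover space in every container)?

container 1: place 3 m³, 17 m³ left
container 1: place 7 m³, 10 m³ left
container 1: place 4 m³, 6 m³ left
container 2: place 7 m³, 13 m³ left
container 2: place 7 m³, 6 m³ left
container 3: place 10 m³, 10 m³ left
container 3: place 8 m³, 2 m³ left
container 4: place 13 m³, 7 m³ left
container 5: place 9 m³, 11 m³ left
container 6: place 13 m³, 7 m³ left
container 5: place 11 m³, 0 m³ left
container 1: place 5 m³, 1 m³ left
6 containers × 20 m³ = 120 m³; used 97 m³; unused 23 m³.

23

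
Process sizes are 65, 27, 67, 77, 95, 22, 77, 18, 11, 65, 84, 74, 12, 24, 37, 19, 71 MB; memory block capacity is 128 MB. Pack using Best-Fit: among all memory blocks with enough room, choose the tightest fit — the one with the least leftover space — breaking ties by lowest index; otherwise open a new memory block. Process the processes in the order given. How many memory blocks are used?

65 MB → memory block 1 (remaining 63 MB)
27 MB → memory block 1 (remaining 36 MB)
67 MB → memory block 2 (remaining 61 MB)
77 MB → memory block 3 (remaining 51 MB)
95 MB → memory block 4 (remaining 33 MB)
22 MB → memory block 4 (remaining 11 MB)
77 MB → memory block 5 (remaining 51 MB)
18 MB → memory block 1 (remaining 18 MB)
11 MB → memory block 4 (remaining 0 MB)
65 MB → memory block 6 (remaining 63 MB)
84 MB → memory block 7 (remaining 44 MB)
74 MB → memory block 8 (remaining 54 MB)
12 MB → memory block 1 (remaining 6 MB)
24 MB → memory block 7 (remaining 20 MB)
37 MB → memory block 3 (remaining 14 MB)
19 MB → memory block 7 (remaining 1 MB)
71 MB → memory block 9 (remaining 57 MB)
Final memory blocks: [65,27,18,12] [67] [77,37] [95,22,11] [77] [65] [84,24,19] [74] [71].

9 memory blocks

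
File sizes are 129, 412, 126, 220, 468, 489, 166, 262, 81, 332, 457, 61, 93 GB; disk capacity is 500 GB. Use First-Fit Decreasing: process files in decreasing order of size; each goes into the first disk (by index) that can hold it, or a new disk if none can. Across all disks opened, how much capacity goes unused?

Sorted descending: 489, 468, 457, 412, 332, 262, 220, 166, 129, 126, 93, 81, 61.
disk 1: place 489 GB, 11 GB left
disk 2: place 468 GB, 32 GB left
disk 3: place 457 GB, 43 GB left
disk 4: place 412 GB, 88 GB left
disk 5: place 332 GB, 168 GB left
disk 6: place 262 GB, 238 GB left
disk 6: place 220 GB, 18 GB left
disk 5: place 166 GB, 2 GB left
disk 7: place 129 GB, 371 GB left
disk 7: place 126 GB, 245 GB left
disk 7: place 93 GB, 152 GB left
disk 4: place 81 GB, 7 GB left
disk 7: place 61 GB, 91 GB left
7 disks × 500 GB = 3500 GB; used 3296 GB; unused 204 GB.

204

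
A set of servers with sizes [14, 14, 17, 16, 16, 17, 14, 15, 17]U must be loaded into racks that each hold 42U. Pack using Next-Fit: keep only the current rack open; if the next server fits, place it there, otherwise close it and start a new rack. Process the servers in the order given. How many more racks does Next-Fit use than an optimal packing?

1

Next-Fit: [14,14] [17,16] [16,17] [14,15] [17] → 5 racks.
Total size 140U; any packing needs at least ⌈140/42⌉ = 4 racks.
An optimal packing achieves that bound: [17,17] [17,16] [16,15] [14,14,14] → 4 racks.
Excess: 5 − 4 = 1.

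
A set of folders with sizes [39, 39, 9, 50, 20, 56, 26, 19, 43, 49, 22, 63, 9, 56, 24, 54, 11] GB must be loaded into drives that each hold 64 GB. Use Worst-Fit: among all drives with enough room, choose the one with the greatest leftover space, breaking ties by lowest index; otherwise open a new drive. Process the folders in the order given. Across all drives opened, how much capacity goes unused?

115

39 GB → drive 1 (remaining 25 GB)
39 GB → drive 2 (remaining 25 GB)
9 GB → drive 1 (remaining 16 GB)
50 GB → drive 3 (remaining 14 GB)
20 GB → drive 2 (remaining 5 GB)
56 GB → drive 4 (remaining 8 GB)
26 GB → drive 5 (remaining 38 GB)
19 GB → drive 5 (remaining 19 GB)
43 GB → drive 6 (remaining 21 GB)
49 GB → drive 7 (remaining 15 GB)
22 GB → drive 8 (remaining 42 GB)
63 GB → drive 9 (remaining 1 GB)
9 GB → drive 8 (remaining 33 GB)
56 GB → drive 10 (remaining 8 GB)
24 GB → drive 8 (remaining 9 GB)
54 GB → drive 11 (remaining 10 GB)
11 GB → drive 6 (remaining 10 GB)
11 drives × 64 GB = 704 GB; used 589 GB; unused 115 GB.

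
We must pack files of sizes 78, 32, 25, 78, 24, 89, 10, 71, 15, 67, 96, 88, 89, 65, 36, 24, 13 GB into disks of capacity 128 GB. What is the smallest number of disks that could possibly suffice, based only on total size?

Total size = 78 + 32 + 25 + 78 + 24 + 89 + 10 + 71 + 15 + 67 + 96 + 88 + 89 + 65 + 36 + 24 + 13 = 900 GB.
⌈900 / 128⌉ = 8.

8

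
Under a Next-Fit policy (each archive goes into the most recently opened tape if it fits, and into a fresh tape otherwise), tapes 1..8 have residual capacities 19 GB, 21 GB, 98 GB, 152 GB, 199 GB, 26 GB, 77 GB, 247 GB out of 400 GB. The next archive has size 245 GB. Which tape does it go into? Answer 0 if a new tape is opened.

Next-Fit only looks at tape 8, which has 247 GB free.
245 GB fits there.

8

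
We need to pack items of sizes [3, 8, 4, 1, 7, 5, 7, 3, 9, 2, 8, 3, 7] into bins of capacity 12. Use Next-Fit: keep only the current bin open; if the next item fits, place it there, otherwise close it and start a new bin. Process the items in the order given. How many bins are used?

3 → bin 1 (remaining 9)
8 → bin 1 (remaining 1)
4 → bin 2 (remaining 8)
1 → bin 2 (remaining 7)
7 → bin 2 (remaining 0)
5 → bin 3 (remaining 7)
7 → bin 3 (remaining 0)
3 → bin 4 (remaining 9)
9 → bin 4 (remaining 0)
2 → bin 5 (remaining 10)
8 → bin 5 (remaining 2)
3 → bin 6 (remaining 9)
7 → bin 6 (remaining 2)

6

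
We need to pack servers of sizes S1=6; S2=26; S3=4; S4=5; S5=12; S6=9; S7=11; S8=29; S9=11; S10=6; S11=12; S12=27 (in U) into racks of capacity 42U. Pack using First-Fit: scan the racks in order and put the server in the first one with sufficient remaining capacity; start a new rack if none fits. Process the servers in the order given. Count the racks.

4

S1 (6U) → rack 1 (remaining 36U)
S2 (26U) → rack 1 (remaining 10U)
S3 (4U) → rack 1 (remaining 6U)
S4 (5U) → rack 1 (remaining 1U)
S5 (12U) → rack 2 (remaining 30U)
S6 (9U) → rack 2 (remaining 21U)
S7 (11U) → rack 2 (remaining 10U)
S8 (29U) → rack 3 (remaining 13U)
S9 (11U) → rack 3 (remaining 2U)
S10 (6U) → rack 2 (remaining 4U)
S11 (12U) → rack 4 (remaining 30U)
S12 (27U) → rack 4 (remaining 3U)
Final racks: [6,26,4,5] [12,9,11,6] [29,11] [12,27].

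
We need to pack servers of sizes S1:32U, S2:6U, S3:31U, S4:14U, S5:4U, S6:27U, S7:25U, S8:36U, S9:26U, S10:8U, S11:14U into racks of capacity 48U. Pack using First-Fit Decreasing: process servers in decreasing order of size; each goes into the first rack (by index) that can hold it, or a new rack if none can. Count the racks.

6

Sorted descending: 36, 32, 31, 27, 26, 25, 14, 14, 8, 6, 4.
Put 36U in rack 1; 12U remain.
Put 32U in rack 2; 16U remain.
Put 31U in rack 3; 17U remain.
Put 27U in rack 4; 21U remain.
Put 26U in rack 5; 22U remain.
Put 25U in rack 6; 23U remain.
Put 14U in rack 2; 2U remain.
Put 14U in rack 3; 3U remain.
Put 8U in rack 1; 4U remain.
Put 6U in rack 4; 15U remain.
Put 4U in rack 1; 0U remain.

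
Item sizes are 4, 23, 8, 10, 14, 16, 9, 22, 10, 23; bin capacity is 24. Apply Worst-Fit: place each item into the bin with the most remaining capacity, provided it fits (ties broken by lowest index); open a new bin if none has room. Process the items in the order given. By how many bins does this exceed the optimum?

1

Worst-Fit: [4,8,10] [23] [14,9] [16] [22] [10] [23] → 7 bins.
Total size 139; any packing needs at least ⌈139/24⌉ = 6 bins.
An optimal packing achieves that bound: [23] [23] [22] [16,8] [14,10] [10,9,4] → 6 bins.
Excess: 7 − 6 = 1.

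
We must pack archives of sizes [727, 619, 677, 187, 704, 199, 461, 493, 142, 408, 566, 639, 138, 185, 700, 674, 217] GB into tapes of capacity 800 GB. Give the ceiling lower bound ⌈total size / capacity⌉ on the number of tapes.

10

Total size = 727 + 619 + 677 + 187 + 704 + 199 + 461 + 493 + 142 + 408 + 566 + 639 + 138 + 185 + 700 + 674 + 217 = 7736 GB.
⌈7736 / 800⌉ = 10.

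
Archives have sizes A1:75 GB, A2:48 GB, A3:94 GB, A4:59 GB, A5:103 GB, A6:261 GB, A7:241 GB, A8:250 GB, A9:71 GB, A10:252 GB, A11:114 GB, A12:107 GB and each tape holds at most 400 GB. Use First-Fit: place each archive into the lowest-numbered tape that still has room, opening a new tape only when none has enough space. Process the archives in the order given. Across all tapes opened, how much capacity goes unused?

325

tape 1: place A1 (75 GB), 325 GB left
tape 1: place A2 (48 GB), 277 GB left
tape 1: place A3 (94 GB), 183 GB left
tape 1: place A4 (59 GB), 124 GB left
tape 1: place A5 (103 GB), 21 GB left
tape 2: place A6 (261 GB), 139 GB left
tape 3: place A7 (241 GB), 159 GB left
tape 4: place A8 (250 GB), 150 GB left
tape 2: place A9 (71 GB), 68 GB left
tape 5: place A10 (252 GB), 148 GB left
tape 3: place A11 (114 GB), 45 GB left
tape 4: place A12 (107 GB), 43 GB left
5 tapes × 400 GB = 2000 GB; used 1675 GB; unused 325 GB.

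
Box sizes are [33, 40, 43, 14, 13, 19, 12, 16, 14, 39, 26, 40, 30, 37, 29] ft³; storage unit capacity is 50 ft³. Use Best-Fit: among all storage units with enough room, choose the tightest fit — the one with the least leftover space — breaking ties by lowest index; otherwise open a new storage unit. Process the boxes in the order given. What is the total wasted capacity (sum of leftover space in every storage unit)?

storage unit 1: place 33 ft³, 17 ft³ left
storage unit 2: place 40 ft³, 10 ft³ left
storage unit 3: place 43 ft³, 7 ft³ left
storage unit 1: place 14 ft³, 3 ft³ left
storage unit 4: place 13 ft³, 37 ft³ left
storage unit 4: place 19 ft³, 18 ft³ left
storage unit 4: place 12 ft³, 6 ft³ left
storage unit 5: place 16 ft³, 34 ft³ left
storage unit 5: place 14 ft³, 20 ft³ left
storage unit 6: place 39 ft³, 11 ft³ left
storage unit 7: place 26 ft³, 24 ft³ left
storage unit 8: place 40 ft³, 10 ft³ left
storage unit 9: place 30 ft³, 20 ft³ left
storage unit 10: place 37 ft³, 13 ft³ left
storage unit 11: place 29 ft³, 21 ft³ left
11 storage units × 50 ft³ = 550 ft³; used 405 ft³; unused 145 ft³.

145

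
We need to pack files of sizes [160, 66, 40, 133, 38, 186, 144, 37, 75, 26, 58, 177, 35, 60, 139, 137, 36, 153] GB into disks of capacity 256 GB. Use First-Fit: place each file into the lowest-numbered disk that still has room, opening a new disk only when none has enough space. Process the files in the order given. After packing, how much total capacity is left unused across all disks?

348

Put 160 GB in disk 1; 96 GB remain.
Put 66 GB in disk 1; 30 GB remain.
Put 40 GB in disk 2; 216 GB remain.
Put 133 GB in disk 2; 83 GB remain.
Put 38 GB in disk 2; 45 GB remain.
Put 186 GB in disk 3; 70 GB remain.
Put 144 GB in disk 4; 112 GB remain.
Put 37 GB in disk 2; 8 GB remain.
Put 75 GB in disk 4; 37 GB remain.
Put 26 GB in disk 1; 4 GB remain.
Put 58 GB in disk 3; 12 GB remain.
Put 177 GB in disk 5; 79 GB remain.
Put 35 GB in disk 4; 2 GB remain.
Put 60 GB in disk 5; 19 GB remain.
Put 139 GB in disk 6; 117 GB remain.
Put 137 GB in disk 7; 119 GB remain.
Put 36 GB in disk 6; 81 GB remain.
Put 153 GB in disk 8; 103 GB remain.
8 disks × 256 GB = 2048 GB; used 1700 GB; unused 348 GB.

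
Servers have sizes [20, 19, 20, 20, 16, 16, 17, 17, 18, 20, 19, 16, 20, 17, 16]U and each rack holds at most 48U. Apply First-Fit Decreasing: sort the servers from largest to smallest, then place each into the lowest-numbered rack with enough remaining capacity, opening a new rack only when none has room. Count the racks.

Sorted descending: 20, 20, 20, 20, 20, 19, 19, 18, 17, 17, 17, 16, 16, 16, 16.
Put 20U in rack 1; 28U remain.
Put 20U in rack 1; 8U remain.
Put 20U in rack 2; 28U remain.
Put 20U in rack 2; 8U remain.
Put 20U in rack 3; 28U remain.
Put 19U in rack 3; 9U remain.
Put 19U in rack 4; 29U remain.
Put 18U in rack 4; 11U remain.
Put 17U in rack 5; 31U remain.
Put 17U in rack 5; 14U remain.
Put 17U in rack 6; 31U remain.
Put 16U in rack 6; 15U remain.
Put 16U in rack 7; 32U remain.
Put 16U in rack 7; 16U remain.
Put 16U in rack 7; 0U remain.

7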